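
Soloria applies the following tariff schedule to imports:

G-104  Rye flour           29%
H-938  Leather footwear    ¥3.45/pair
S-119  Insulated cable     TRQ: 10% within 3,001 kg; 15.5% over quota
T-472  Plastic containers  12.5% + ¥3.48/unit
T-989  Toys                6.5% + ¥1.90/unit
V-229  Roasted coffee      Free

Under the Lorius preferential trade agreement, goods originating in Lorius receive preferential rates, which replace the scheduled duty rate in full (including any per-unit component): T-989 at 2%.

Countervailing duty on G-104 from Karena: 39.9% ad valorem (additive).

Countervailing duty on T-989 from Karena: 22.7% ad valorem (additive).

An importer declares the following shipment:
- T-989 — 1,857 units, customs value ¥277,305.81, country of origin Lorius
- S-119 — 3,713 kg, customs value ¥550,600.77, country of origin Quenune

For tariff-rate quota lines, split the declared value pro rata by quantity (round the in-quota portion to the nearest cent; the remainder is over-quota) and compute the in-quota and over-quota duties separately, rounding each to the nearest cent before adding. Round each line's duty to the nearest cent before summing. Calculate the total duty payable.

¥66,413.23

Line 1 (T-989, Lorius, 1,857 units, ¥277,305.81):
Base rate for T-989 is 6.5% + ¥1.90/unit.
Origin Lorius qualifies under the Soloria–Lorius agreement and T-989 is covered: preferential rate 2% applies instead.
The additional-duty order on T-989 targets Karena, not Lorius; it does not apply.
Duty = ¥277,305.81 × 2% = ¥5,546.12.
Line 2 (S-119, Quenune, 3,713 kg, ¥550,600.77):
Code S-119 is under a tariff-rate quota (threshold 3,001 kg). In-quota: 3,001 kg at 10%; over-quota: 712 kg at 15.5%.
Pro-rata value split: in-quota = ¥550,600.77 × 3,001/3,713 = ¥445,018.29; over-quota = ¥550,600.77 − ¥445,018.29 = ¥105,582.48.
In-quota duty = ¥445,018.29 × 10% = ¥44,501.83. Over-quota duty = ¥105,582.48 × 15.5% = ¥16,365.28.
Line duty = ¥44,501.83 + ¥16,365.28 = ¥60,867.11.
Total = ¥5,546.12 + ¥60,867.11 = ¥66,413.23.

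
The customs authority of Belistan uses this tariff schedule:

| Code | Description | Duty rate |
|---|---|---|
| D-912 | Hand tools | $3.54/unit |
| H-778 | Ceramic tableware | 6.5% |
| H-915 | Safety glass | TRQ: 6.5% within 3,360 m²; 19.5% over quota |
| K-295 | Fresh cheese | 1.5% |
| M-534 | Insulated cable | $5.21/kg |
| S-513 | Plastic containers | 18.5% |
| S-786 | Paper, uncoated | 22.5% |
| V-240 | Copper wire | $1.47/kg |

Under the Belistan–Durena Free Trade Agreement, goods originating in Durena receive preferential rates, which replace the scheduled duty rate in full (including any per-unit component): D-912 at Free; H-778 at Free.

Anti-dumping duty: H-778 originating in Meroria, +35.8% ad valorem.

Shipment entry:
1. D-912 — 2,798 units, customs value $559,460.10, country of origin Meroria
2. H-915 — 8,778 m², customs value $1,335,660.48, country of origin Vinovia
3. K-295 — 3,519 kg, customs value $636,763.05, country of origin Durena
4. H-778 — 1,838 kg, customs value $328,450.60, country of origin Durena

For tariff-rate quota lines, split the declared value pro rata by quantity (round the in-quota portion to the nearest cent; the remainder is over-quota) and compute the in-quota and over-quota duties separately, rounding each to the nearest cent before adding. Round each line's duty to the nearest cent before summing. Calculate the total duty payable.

$213,446.67

Line 1 (D-912, Meroria, 2,798 units, $559,460.10):
Base rate for D-912 is $3.54/unit.
D-912 has an FTA preferential rate, but origin Meroria is not Durena; base rate stands.
Duty = 2,798 × $3.54 = $9,904.92.
Line 2 (H-915, Vinovia, 8,778 m², $1,335,660.48):
Code H-915 is under a tariff-rate quota (threshold 3,360 m²). In-quota: 3,360 m² at 6.5%; over-quota: 5,418 m² at 19.5%.
Pro-rata value split: in-quota = $1,335,660.48 × 3,360/8,778 = $511,257.60; over-quota = $1,335,660.48 − $511,257.60 = $824,402.88.
In-quota duty = $511,257.60 × 6.5% = $33,231.74. Over-quota duty = $824,402.88 × 19.5% = $160,758.56.
Line duty = $33,231.74 + $160,758.56 = $193,990.30.
Line 3 (K-295, Durena, 3,519 kg, $636,763.05):
Base rate for K-295 is 1.5%.
Origin Durena is the FTA partner but K-295 is not on the preference list; base rate stands.
Duty = $636,763.05 × 1.5% = $9,551.45.
Line 4 (H-778, Durena, 1,838 kg, $328,450.60):
Base rate for H-778 is 6.5%.
Origin Durena qualifies under the Belistan–Durena agreement and H-778 is covered: preferential rate Free applies instead.
The additional-duty order on H-778 targets Meroria, not Durena; it does not apply.
Duty = $328,450.60 × 0% = $0.00.
Total = $9,904.92 + $193,990.30 + $9,551.45 + $0.00 = $213,446.67.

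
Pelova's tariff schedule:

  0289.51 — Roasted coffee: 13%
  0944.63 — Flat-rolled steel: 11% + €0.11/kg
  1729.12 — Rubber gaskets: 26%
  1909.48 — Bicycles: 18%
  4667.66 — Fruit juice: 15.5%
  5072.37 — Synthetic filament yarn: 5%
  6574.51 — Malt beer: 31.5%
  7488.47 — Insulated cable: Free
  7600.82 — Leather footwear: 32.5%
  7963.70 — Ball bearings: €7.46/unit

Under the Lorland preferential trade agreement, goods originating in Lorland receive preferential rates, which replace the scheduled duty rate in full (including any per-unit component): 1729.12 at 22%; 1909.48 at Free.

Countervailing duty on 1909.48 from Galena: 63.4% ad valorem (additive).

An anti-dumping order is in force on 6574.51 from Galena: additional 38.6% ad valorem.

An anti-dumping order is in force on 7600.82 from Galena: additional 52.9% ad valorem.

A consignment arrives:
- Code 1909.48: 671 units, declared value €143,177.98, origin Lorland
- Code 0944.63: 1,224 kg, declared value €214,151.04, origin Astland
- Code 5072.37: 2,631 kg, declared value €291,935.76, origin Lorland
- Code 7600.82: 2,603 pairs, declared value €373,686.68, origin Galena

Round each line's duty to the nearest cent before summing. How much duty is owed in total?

€357,416.46

Line 1 (1909.48, Lorland, 671 units, €143,177.98):
Base rate for 1909.48 is 18%.
Origin Lorland qualifies under the Pelova–Lorland agreement and 1909.48 is covered: preferential rate Free applies instead.
The additional-duty order on 1909.48 targets Galena, not Lorland; it does not apply.
Duty = €143,177.98 × 0% = €0.00.
Line 2 (0944.63, Astland, 1,224 kg, €214,151.04):
Base rate for 0944.63 is 11% + €0.11/kg.
Duty = €214,151.04 × 11% + 1,224 × €0.11 = €23,691.25.
Line 3 (5072.37, Lorland, 2,631 kg, €291,935.76):
Base rate for 5072.37 is 5%.
Origin Lorland is the FTA partner but 5072.37 is not on the preference list; base rate stands.
Duty = €291,935.76 × 5% = €14,596.79.
Line 4 (7600.82, Galena, 2,603 pairs, €373,686.68):
Base rate for 7600.82 is 32.5%.
Additional duty on 7600.82 from Galena: +52.9%. Applied ad valorem rate: 32.5% + 52.9% = 85.4%.
Duty = €373,686.68 × 85.4% = €319,128.42.
Total = €0.00 + €23,691.25 + €14,596.79 + €319,128.42 = €357,416.46.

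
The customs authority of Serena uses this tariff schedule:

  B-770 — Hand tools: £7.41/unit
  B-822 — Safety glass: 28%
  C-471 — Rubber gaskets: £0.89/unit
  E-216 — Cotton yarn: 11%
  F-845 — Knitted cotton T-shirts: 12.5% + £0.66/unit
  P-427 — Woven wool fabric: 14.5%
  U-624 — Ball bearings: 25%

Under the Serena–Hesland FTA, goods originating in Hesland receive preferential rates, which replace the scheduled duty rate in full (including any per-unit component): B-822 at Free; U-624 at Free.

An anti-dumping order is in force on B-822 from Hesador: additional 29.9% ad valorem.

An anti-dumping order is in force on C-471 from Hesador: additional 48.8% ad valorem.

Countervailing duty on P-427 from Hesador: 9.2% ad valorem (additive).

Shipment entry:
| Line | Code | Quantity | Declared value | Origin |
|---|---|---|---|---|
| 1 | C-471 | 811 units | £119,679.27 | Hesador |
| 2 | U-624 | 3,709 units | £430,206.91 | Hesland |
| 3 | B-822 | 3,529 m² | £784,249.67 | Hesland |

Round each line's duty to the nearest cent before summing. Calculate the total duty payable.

£59,125.27

Line 1 (C-471, Hesador, 811 units, £119,679.27):
Base rate for C-471 is £0.89/unit.
Additional duty on C-471 from Hesador: +48.8% ad valorem. Applied ad valorem rate = 48.8%.
Duty = £119,679.27 × 48.8% + 811 × £0.89 = £59,125.27.
Line 2 (U-624, Hesland, 3,709 units, £430,206.91):
Base rate for U-624 is 25%.
Origin Hesland qualifies under the Serena–Hesland agreement and U-624 is covered: preferential rate Free applies instead.
Duty = £430,206.91 × 0% = £0.00.
Line 3 (B-822, Hesland, 3,529 m², £784,249.67):
Base rate for B-822 is 28%.
Origin Hesland qualifies under the Serena–Hesland agreement and B-822 is covered: preferential rate Free applies instead.
The additional-duty order on B-822 targets Hesador, not Hesland; it does not apply.
Duty = £784,249.67 × 0% = £0.00.
Total = £59,125.27 + £0.00 + £0.00 = £59,125.27.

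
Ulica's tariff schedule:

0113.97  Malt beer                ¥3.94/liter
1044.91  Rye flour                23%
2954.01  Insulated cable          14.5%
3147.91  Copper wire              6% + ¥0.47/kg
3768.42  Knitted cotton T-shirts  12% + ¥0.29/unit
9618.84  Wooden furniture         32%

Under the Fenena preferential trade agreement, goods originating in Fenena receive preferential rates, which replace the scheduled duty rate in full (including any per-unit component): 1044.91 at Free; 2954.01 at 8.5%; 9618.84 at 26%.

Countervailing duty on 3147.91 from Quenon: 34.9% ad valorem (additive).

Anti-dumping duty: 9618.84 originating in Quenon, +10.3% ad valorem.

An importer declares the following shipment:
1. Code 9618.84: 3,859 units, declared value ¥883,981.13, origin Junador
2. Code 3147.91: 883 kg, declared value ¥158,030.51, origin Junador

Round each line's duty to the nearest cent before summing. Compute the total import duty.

¥292,770.80

Line 1 (9618.84, Junador, 3,859 units, ¥883,981.13):
Base rate for 9618.84 is 32%.
9618.84 has an FTA preferential rate, but origin Junador is not Fenena; base rate stands.
The additional-duty order on 9618.84 targets Quenon, not Junador; it does not apply.
Duty = ¥883,981.13 × 32% = ¥282,873.96.
Line 2 (3147.91, Junador, 883 kg, ¥158,030.51):
Base rate for 3147.91 is 6% + ¥0.47/kg.
The additional-duty order on 3147.91 targets Quenon, not Junador; it does not apply.
Duty = ¥158,030.51 × 6% + 883 × ¥0.47 = ¥9,896.84.
Total = ¥282,873.96 + ¥9,896.84 = ¥292,770.80.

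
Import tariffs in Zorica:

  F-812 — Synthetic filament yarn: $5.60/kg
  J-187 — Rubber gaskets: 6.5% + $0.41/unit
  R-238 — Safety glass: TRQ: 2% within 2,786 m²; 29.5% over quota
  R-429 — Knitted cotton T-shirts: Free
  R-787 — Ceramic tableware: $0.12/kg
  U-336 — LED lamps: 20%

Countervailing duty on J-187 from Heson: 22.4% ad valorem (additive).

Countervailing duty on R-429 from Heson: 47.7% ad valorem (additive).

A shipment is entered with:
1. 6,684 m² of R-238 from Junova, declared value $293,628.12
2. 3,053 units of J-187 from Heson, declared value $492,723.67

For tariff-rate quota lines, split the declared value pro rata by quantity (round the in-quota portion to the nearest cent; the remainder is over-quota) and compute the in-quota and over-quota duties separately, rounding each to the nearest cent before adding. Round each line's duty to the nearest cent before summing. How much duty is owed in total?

Line 1 (R-238, Junova, 6,684 m², $293,628.12):
Code R-238 is under a tariff-rate quota (threshold 2,786 m²). In-quota: 2,786 m² at 2%; over-quota: 3,898 m² at 29.5%.
Pro-rata value split: in-quota = $293,628.12 × 2,786/6,684 = $122,388.98; over-quota = $293,628.12 − $122,388.98 = $171,239.14.
In-quota duty = $122,388.98 × 2% = $2,447.78. Over-quota duty = $171,239.14 × 29.5% = $50,515.55.
Line duty = $2,447.78 + $50,515.55 = $52,963.33.
Line 2 (J-187, Heson, 3,053 units, $492,723.67):
Base rate for J-187 is 6.5% + $0.41/unit.
Additional duty on J-187 from Heson: +22.4%. Applied ad valorem rate: 6.5% + 22.4% = 28.9%.
Duty = $492,723.67 × 28.9% + 3,053 × $0.41 = $143,648.87.
Total = $52,963.33 + $143,648.87 = $196,612.20.

$196,612.20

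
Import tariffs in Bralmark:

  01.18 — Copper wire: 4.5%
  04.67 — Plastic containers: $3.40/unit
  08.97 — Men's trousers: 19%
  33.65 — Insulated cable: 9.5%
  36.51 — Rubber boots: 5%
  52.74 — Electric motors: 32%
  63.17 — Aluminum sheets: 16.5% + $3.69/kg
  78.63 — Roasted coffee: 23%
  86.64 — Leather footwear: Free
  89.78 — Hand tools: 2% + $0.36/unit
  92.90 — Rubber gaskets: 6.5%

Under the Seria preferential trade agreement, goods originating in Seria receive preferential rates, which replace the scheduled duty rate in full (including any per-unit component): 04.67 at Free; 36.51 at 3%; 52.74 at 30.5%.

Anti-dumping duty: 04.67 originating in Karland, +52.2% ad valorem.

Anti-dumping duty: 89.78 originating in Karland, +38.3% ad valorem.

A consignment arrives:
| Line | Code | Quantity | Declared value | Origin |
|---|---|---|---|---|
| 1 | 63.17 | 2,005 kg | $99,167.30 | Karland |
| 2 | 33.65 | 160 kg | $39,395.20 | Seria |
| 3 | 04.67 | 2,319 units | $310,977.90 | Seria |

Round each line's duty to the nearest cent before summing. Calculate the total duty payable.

Line 1 (63.17, Karland, 2,005 kg, $99,167.30):
Base rate for 63.17 is 16.5% + $3.69/kg.
Duty = $99,167.30 × 16.5% + 2,005 × $3.69 = $23,761.05.
Line 2 (33.65, Seria, 160 kg, $39,395.20):
Base rate for 33.65 is 9.5%.
Origin Seria is the FTA partner but 33.65 is not on the preference list; base rate stands.
Duty = $39,395.20 × 9.5% = $3,742.54.
Line 3 (04.67, Seria, 2,319 units, $310,977.90):
Base rate for 04.67 is $3.40/unit.
Origin Seria qualifies under the Bralmark–Seria agreement and 04.67 is covered: preferential rate Free applies instead.
The additional-duty order on 04.67 targets Karland, not Seria; it does not apply.
Duty = $310,977.90 × 0% = $0.00.
Total = $23,761.05 + $3,742.54 + $0.00 = $27,503.59.

$27,503.59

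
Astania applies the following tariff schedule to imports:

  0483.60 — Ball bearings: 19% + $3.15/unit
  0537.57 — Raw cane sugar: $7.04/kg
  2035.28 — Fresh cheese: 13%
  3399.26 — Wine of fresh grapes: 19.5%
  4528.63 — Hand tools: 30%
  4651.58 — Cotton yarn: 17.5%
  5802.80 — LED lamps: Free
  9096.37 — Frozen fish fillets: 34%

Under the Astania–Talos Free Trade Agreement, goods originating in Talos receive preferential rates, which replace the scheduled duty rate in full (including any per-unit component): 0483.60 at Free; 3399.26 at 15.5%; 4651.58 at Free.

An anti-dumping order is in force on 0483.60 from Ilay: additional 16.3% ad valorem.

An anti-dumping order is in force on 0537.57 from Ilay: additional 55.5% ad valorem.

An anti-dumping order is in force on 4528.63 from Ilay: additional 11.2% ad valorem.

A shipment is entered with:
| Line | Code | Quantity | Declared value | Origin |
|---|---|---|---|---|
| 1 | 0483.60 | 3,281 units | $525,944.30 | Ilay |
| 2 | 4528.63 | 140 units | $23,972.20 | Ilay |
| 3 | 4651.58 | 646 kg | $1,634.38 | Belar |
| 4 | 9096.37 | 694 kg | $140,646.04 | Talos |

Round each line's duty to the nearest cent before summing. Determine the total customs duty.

Line 1 (0483.60, Ilay, 3,281 units, $525,944.30):
Base rate for 0483.60 is 19% + $3.15/unit.
0483.60 has an FTA preferential rate, but origin Ilay is not Talos; base rate stands.
Additional duty on 0483.60 from Ilay: +16.3%. Applied ad valorem rate: 19% + 16.3% = 35.3%.
Duty = $525,944.30 × 35.3% + 3,281 × $3.15 = $195,993.49.
Line 2 (4528.63, Ilay, 140 units, $23,972.20):
Base rate for 4528.63 is 30%.
Additional duty on 4528.63 from Ilay: +11.2%. Applied ad valorem rate: 30% + 11.2% = 41.2%.
Duty = $23,972.20 × 41.2% = $9,876.55.
Line 3 (4651.58, Belar, 646 kg, $1,634.38):
Base rate for 4651.58 is 17.5%.
4651.58 has an FTA preferential rate, but origin Belar is not Talos; base rate stands.
Duty = $1,634.38 × 17.5% = $286.02.
Line 4 (9096.37, Talos, 694 kg, $140,646.04):
Base rate for 9096.37 is 34%.
Origin Talos is the FTA partner but 9096.37 is not on the preference list; base rate stands.
Duty = $140,646.04 × 34% = $47,819.65.
Total = $195,993.49 + $9,876.55 + $286.02 + $47,819.65 = $253,975.71.

$253,975.71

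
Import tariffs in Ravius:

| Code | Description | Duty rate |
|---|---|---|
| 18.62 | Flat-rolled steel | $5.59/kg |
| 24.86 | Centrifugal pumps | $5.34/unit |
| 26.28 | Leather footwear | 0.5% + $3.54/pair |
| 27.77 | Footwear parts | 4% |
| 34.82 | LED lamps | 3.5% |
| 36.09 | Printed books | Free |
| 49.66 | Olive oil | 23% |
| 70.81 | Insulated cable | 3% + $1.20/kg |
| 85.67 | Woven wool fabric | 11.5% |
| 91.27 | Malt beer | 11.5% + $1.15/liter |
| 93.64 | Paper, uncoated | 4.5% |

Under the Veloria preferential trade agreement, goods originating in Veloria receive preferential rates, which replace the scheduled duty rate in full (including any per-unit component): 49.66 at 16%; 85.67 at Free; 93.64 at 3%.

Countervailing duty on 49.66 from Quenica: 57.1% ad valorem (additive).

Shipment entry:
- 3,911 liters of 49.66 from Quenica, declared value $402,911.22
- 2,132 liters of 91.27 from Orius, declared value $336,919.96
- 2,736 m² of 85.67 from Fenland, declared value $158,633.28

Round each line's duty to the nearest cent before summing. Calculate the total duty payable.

$382,172.32

Line 1 (49.66, Quenica, 3,911 liters, $402,911.22):
Base rate for 49.66 is 23%.
49.66 has an FTA preferential rate, but origin Quenica is not Veloria; base rate stands.
Additional duty on 49.66 from Quenica: +57.1%. Applied ad valorem rate: 23% + 57.1% = 80.1%.
Duty = $402,911.22 × 80.1% = $322,731.89.
Line 2 (91.27, Orius, 2,132 liters, $336,919.96):
Base rate for 91.27 is 11.5% + $1.15/liter.
Duty = $336,919.96 × 11.5% + 2,132 × $1.15 = $41,197.60.
Line 3 (85.67, Fenland, 2,736 m², $158,633.28):
Base rate for 85.67 is 11.5%.
85.67 has an FTA preferential rate, but origin Fenland is not Veloria; base rate stands.
Duty = $158,633.28 × 11.5% = $18,242.83.
Total = $322,731.89 + $41,197.60 + $18,242.83 = $382,172.32.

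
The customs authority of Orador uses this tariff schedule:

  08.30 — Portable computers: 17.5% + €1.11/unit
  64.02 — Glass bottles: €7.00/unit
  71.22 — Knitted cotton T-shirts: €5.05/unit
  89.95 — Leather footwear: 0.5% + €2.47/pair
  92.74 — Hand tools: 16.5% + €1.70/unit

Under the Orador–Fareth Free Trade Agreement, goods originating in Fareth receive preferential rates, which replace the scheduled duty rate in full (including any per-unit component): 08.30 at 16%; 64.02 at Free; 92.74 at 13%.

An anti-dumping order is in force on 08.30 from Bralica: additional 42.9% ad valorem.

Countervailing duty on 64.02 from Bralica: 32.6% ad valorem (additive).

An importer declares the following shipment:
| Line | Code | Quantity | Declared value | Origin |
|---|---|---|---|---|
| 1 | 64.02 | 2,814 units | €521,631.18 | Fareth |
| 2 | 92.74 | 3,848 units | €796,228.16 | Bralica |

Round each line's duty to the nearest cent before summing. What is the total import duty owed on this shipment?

€137,919.25

Line 1 (64.02, Fareth, 2,814 units, €521,631.18):
Base rate for 64.02 is €7.00/unit.
Origin Fareth qualifies under the Orador–Fareth agreement and 64.02 is covered: preferential rate Free applies instead.
The additional-duty order on 64.02 targets Bralica, not Fareth; it does not apply.
Duty = €521,631.18 × 0% = €0.00.
Line 2 (92.74, Bralica, 3,848 units, €796,228.16):
Base rate for 92.74 is 16.5% + €1.70/unit.
92.74 has an FTA preferential rate, but origin Bralica is not Fareth; base rate stands.
Duty = €796,228.16 × 16.5% + 3,848 × €1.70 = €137,919.25.
Total = €0.00 + €137,919.25 = €137,919.25.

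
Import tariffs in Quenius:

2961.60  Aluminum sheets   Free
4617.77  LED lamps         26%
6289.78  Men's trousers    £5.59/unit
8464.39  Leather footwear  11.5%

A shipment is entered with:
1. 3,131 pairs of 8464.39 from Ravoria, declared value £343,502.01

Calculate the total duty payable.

Line 1 (8464.39, Ravoria, 3,131 pairs, £343,502.01):
Base rate for 8464.39 is 11.5%.
Duty = £343,502.01 × 11.5% = £39,502.73.

£39,502.73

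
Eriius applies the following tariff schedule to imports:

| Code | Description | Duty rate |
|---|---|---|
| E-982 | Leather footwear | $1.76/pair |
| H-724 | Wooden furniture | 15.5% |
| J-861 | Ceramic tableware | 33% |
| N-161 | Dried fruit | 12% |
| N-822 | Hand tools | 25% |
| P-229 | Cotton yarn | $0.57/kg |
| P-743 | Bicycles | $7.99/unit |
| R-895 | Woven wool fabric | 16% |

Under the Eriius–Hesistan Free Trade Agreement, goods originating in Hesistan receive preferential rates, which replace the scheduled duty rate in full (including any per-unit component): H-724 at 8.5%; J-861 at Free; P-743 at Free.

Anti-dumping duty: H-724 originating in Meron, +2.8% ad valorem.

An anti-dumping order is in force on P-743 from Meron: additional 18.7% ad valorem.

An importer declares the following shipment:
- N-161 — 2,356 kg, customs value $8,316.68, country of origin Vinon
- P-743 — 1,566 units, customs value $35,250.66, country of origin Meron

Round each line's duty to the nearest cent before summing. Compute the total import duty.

Line 1 (N-161, Vinon, 2,356 kg, $8,316.68):
Base rate for N-161 is 12%.
Duty = $8,316.68 × 12% = $998.00.
Line 2 (P-743, Meron, 1,566 units, $35,250.66):
Base rate for P-743 is $7.99/unit.
P-743 has an FTA preferential rate, but origin Meron is not Hesistan; base rate stands.
Additional duty on P-743 from Meron: +18.7% ad valorem. Applied ad valorem rate = 18.7%.
Duty = $35,250.66 × 18.7% + 1,566 × $7.99 = $19,104.21.
Total = $998.00 + $19,104.21 = $20,102.21.

$20,102.21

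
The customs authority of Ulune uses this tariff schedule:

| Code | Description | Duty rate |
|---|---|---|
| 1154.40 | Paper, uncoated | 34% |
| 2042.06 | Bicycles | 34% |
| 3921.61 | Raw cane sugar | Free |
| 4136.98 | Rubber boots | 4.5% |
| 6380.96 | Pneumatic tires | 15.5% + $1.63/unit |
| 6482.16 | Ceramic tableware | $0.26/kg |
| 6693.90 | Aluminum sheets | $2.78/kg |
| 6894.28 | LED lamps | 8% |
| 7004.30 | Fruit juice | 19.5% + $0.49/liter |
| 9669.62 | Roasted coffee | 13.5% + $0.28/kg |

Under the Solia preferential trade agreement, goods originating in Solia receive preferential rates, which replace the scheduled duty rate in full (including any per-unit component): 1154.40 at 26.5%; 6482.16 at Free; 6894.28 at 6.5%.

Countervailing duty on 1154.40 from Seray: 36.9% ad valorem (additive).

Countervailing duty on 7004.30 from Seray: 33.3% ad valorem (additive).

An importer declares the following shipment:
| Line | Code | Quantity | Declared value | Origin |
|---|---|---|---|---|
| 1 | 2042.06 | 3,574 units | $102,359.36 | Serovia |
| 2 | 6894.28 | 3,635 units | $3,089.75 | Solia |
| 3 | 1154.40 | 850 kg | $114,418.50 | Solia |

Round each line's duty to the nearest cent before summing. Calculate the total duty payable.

$65,323.91

Line 1 (2042.06, Serovia, 3,574 units, $102,359.36):
Base rate for 2042.06 is 34%.
Duty = $102,359.36 × 34% = $34,802.18.
Line 2 (6894.28, Solia, 3,635 units, $3,089.75):
Base rate for 6894.28 is 8%.
Origin Solia qualifies under the Ulune–Solia agreement and 6894.28 is covered: preferential rate 6.5% applies instead.
Duty = $3,089.75 × 6.5% = $200.83.
Line 3 (1154.40, Solia, 850 kg, $114,418.50):
Base rate for 1154.40 is 34%.
Origin Solia qualifies under the Ulune–Solia agreement and 1154.40 is covered: preferential rate 26.5% applies instead.
The additional-duty order on 1154.40 targets Seray, not Solia; it does not apply.
Duty = $114,418.50 × 26.5% = $30,320.90.
Total = $34,802.18 + $200.83 + $30,320.90 = $65,323.91.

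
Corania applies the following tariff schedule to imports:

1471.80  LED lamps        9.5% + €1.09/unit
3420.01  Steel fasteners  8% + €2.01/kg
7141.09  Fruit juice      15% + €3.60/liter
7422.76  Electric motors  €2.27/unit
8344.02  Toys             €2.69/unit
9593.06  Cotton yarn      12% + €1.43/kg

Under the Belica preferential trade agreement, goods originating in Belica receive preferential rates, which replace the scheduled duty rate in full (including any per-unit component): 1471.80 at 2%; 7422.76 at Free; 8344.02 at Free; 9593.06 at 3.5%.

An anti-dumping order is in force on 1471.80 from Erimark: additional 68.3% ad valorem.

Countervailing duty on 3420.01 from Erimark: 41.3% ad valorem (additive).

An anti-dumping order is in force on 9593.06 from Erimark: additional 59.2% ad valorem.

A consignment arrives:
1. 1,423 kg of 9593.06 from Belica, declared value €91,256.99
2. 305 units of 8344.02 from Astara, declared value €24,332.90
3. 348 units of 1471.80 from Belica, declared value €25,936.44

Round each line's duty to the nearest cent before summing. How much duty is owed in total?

Line 1 (9593.06, Belica, 1,423 kg, €91,256.99):
Base rate for 9593.06 is 12% + €1.43/kg.
Origin Belica qualifies under the Corania–Belica agreement and 9593.06 is covered: preferential rate 3.5% applies instead.
The additional-duty order on 9593.06 targets Erimark, not Belica; it does not apply.
Duty = €91,256.99 × 3.5% = €3,193.99.
Line 2 (8344.02, Astara, 305 units, €24,332.90):
Base rate for 8344.02 is €2.69/unit.
8344.02 has an FTA preferential rate, but origin Astara is not Belica; base rate stands.
Duty = 305 × €2.69 = €820.45.
Line 3 (1471.80, Belica, 348 units, €25,936.44):
Base rate for 1471.80 is 9.5% + €1.09/unit.
Origin Belica qualifies under the Corania–Belica agreement and 1471.80 is covered: preferential rate 2% applies instead.
The additional-duty order on 1471.80 targets Erimark, not Belica; it does not apply.
Duty = €25,936.44 × 2% = €518.73.
Total = €3,193.99 + €820.45 + €518.73 = €4,533.17.

€4,533.17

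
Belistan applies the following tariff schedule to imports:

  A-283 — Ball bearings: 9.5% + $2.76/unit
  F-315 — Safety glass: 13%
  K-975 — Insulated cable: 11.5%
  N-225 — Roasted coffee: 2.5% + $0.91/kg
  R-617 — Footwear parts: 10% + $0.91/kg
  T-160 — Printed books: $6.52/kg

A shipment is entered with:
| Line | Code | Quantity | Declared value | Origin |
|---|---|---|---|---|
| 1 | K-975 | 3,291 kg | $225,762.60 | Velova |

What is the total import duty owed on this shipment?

$25,962.70

Line 1 (K-975, Velova, 3,291 kg, $225,762.60):
Base rate for K-975 is 11.5%.
Duty = $225,762.60 × 11.5% = $25,962.70.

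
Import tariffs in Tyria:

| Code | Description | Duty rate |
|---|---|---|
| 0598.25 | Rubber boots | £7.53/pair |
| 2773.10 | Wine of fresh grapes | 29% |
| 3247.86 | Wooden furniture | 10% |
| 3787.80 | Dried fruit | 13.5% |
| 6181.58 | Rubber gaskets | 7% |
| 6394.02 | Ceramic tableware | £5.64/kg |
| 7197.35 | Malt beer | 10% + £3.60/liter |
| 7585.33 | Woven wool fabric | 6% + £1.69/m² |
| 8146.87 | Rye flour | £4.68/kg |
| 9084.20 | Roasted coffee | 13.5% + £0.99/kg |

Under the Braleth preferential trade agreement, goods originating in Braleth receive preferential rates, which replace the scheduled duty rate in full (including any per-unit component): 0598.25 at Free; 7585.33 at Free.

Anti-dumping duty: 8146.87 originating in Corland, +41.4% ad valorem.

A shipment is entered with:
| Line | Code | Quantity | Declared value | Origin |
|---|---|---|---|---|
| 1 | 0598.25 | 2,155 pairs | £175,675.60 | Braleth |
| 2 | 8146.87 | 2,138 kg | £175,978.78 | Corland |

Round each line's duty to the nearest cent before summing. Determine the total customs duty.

£82,861.05

Line 1 (0598.25, Braleth, 2,155 pairs, £175,675.60):
Base rate for 0598.25 is £7.53/pair.
Origin Braleth qualifies under the Tyria–Braleth agreement and 0598.25 is covered: preferential rate Free applies instead.
Duty = £175,675.60 × 0% = £0.00.
Line 2 (8146.87, Corland, 2,138 kg, £175,978.78):
Base rate for 8146.87 is £4.68/kg.
Additional duty on 8146.87 from Corland: +41.4% ad valorem. Applied ad valorem rate = 41.4%.
Duty = £175,978.78 × 41.4% + 2,138 × £4.68 = £82,861.05.
Total = £0.00 + £82,861.05 = £82,861.05.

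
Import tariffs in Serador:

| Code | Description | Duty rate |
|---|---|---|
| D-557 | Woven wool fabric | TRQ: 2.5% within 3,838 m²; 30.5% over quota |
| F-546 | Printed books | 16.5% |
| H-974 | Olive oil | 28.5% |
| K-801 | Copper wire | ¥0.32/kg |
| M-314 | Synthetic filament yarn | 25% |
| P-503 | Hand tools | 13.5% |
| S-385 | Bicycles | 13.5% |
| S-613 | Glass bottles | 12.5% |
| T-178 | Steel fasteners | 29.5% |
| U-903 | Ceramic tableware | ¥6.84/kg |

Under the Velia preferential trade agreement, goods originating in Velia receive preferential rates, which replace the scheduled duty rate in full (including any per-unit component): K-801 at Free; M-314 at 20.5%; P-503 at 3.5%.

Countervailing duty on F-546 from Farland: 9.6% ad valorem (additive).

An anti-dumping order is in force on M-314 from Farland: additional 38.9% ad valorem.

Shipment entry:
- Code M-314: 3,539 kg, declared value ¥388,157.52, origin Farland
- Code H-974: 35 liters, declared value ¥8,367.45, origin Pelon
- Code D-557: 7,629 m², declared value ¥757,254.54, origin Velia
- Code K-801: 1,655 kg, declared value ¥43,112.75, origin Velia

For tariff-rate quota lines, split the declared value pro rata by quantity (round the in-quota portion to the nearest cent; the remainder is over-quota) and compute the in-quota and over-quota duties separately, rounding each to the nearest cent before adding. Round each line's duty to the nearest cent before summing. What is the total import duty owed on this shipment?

¥374,711.25

Line 1 (M-314, Farland, 3,539 kg, ¥388,157.52):
Base rate for M-314 is 25%.
M-314 has an FTA preferential rate, but origin Farland is not Velia; base rate stands.
Additional duty on M-314 from Farland: +38.9%. Applied ad valorem rate: 25% + 38.9% = 63.9%.
Duty = ¥388,157.52 × 63.9% = ¥248,032.66.
Line 2 (H-974, Pelon, 35 liters, ¥8,367.45):
Base rate for H-974 is 28.5%.
Duty = ¥8,367.45 × 28.5% = ¥2,384.72.
Line 3 (D-557, Velia, 7,629 m², ¥757,254.54):
Code D-557 is under a tariff-rate quota (threshold 3,838 m²). In-quota: 3,838 m² at 2.5%; over-quota: 3,791 m² at 30.5%.
Pro-rata value split: in-quota = ¥757,254.54 × 3,838/7,629 = ¥380,959.88; over-quota = ¥757,254.54 − ¥380,959.88 = ¥376,294.66.
In-quota duty = ¥380,959.88 × 2.5% = ¥9,524.00. Over-quota duty = ¥376,294.66 × 30.5% = ¥114,769.87.
Line duty = ¥9,524.00 + ¥114,769.87 = ¥124,293.87.
Line 4 (K-801, Velia, 1,655 kg, ¥43,112.75):
Base rate for K-801 is ¥0.32/kg.
Origin Velia qualifies under the Serador–Velia agreement and K-801 is covered: preferential rate Free applies instead.
Duty = ¥43,112.75 × 0% = ¥0.00.
Total = ¥248,032.66 + ¥2,384.72 + ¥124,293.87 + ¥0.00 = ¥374,711.25.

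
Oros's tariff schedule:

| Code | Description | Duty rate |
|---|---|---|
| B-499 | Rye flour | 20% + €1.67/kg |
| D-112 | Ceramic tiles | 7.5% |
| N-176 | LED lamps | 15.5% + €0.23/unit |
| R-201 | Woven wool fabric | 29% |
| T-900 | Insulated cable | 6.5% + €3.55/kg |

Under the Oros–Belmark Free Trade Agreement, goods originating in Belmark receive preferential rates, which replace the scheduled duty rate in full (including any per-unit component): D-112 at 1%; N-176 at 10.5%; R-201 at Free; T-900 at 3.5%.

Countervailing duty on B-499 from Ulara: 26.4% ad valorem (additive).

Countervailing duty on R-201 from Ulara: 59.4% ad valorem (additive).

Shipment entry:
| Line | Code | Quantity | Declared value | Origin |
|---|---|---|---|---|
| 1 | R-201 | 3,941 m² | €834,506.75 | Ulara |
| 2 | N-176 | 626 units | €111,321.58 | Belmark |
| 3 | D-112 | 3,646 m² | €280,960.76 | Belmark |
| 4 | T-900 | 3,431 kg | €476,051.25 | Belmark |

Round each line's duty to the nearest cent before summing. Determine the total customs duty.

€768,864.14

Line 1 (R-201, Ulara, 3,941 m², €834,506.75):
Base rate for R-201 is 29%.
R-201 has an FTA preferential rate, but origin Ulara is not Belmark; base rate stands.
Additional duty on R-201 from Ulara: +59.4%. Applied ad valorem rate: 29% + 59.4% = 88.4%.
Duty = €834,506.75 × 88.4% = €737,703.97.
Line 2 (N-176, Belmark, 626 units, €111,321.58):
Base rate for N-176 is 15.5% + €0.23/unit.
Origin Belmark qualifies under the Oros–Belmark agreement and N-176 is covered: preferential rate 10.5% applies instead.
Duty = €111,321.58 × 10.5% = €11,688.77.
Line 3 (D-112, Belmark, 3,646 m², €280,960.76):
Base rate for D-112 is 7.5%.
Origin Belmark qualifies under the Oros–Belmark agreement and D-112 is covered: preferential rate 1% applies instead.
Duty = €280,960.76 × 1% = €2,809.61.
Line 4 (T-900, Belmark, 3,431 kg, €476,051.25):
Base rate for T-900 is 6.5% + €3.55/kg.
Origin Belmark qualifies under the Oros–Belmark agreement and T-900 is covered: preferential rate 3.5% applies instead.
Duty = €476,051.25 × 3.5% = €16,661.79.
Total = €737,703.97 + €11,688.77 + €2,809.61 + €16,661.79 = €768,864.14.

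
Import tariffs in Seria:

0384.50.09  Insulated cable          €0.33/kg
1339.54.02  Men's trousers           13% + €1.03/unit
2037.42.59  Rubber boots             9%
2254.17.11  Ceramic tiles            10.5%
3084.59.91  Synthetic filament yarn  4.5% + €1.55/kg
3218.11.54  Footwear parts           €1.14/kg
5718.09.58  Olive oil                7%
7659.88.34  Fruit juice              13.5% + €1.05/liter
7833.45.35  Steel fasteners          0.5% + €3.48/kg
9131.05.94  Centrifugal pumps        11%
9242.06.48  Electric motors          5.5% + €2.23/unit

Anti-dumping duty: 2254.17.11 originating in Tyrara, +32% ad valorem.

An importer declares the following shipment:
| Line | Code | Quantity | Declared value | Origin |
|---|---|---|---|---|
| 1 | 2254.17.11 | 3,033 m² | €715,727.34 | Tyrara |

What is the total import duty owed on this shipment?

Line 1 (2254.17.11, Tyrara, 3,033 m², €715,727.34):
Base rate for 2254.17.11 is 10.5%.
Additional duty on 2254.17.11 from Tyrara: +32%. Applied ad valorem rate: 10.5% + 32% = 42.5%.
Duty = €715,727.34 × 42.5% = €304,184.12.

€304,184.12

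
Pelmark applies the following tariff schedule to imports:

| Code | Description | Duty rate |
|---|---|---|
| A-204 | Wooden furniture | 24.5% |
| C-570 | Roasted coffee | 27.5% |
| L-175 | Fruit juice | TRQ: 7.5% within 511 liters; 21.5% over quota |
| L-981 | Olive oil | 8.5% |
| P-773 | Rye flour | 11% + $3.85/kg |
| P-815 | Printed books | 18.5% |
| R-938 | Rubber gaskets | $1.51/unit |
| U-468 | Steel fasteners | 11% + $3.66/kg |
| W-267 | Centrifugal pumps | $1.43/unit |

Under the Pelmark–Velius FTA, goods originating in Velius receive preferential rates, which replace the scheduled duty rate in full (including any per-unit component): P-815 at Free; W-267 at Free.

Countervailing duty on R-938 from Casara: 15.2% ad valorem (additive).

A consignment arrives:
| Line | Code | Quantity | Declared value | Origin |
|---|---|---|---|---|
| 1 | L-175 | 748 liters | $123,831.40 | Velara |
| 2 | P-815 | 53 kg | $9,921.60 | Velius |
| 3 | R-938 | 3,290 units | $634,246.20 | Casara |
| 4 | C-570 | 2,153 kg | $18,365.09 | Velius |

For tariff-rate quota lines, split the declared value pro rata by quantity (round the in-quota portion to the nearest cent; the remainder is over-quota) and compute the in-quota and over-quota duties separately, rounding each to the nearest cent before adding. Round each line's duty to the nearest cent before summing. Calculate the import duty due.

$121,204.02

Line 1 (L-175, Velara, 748 liters, $123,831.40):
Code L-175 is under a tariff-rate quota (threshold 511 liters). In-quota: 511 liters at 7.5%; over-quota: 237 liters at 21.5%.
Pro-rata value split: in-quota = $123,831.40 × 511/748 = $84,596.05; over-quota = $123,831.40 − $84,596.05 = $39,235.35.
In-quota duty = $84,596.05 × 7.5% = $6,344.70. Over-quota duty = $39,235.35 × 21.5% = $8,435.60.
Line duty = $6,344.70 + $8,435.60 = $14,780.30.
Line 2 (P-815, Velius, 53 kg, $9,921.60):
Base rate for P-815 is 18.5%.
Origin Velius qualifies under the Pelmark–Velius agreement and P-815 is covered: preferential rate Free applies instead.
Duty = $9,921.60 × 0% = $0.00.
Line 3 (R-938, Casara, 3,290 units, $634,246.20):
Base rate for R-938 is $1.51/unit.
Additional duty on R-938 from Casara: +15.2% ad valorem. Applied ad valorem rate = 15.2%.
Duty = $634,246.20 × 15.2% + 3,290 × $1.51 = $101,373.32.
Line 4 (C-570, Velius, 2,153 kg, $18,365.09):
Base rate for C-570 is 27.5%.
Origin Velius is the FTA partner but C-570 is not on the preference list; base rate stands.
Duty = $18,365.09 × 27.5% = $5,050.40.
Total = $14,780.30 + $0.00 + $101,373.32 + $5,050.40 = $121,204.02.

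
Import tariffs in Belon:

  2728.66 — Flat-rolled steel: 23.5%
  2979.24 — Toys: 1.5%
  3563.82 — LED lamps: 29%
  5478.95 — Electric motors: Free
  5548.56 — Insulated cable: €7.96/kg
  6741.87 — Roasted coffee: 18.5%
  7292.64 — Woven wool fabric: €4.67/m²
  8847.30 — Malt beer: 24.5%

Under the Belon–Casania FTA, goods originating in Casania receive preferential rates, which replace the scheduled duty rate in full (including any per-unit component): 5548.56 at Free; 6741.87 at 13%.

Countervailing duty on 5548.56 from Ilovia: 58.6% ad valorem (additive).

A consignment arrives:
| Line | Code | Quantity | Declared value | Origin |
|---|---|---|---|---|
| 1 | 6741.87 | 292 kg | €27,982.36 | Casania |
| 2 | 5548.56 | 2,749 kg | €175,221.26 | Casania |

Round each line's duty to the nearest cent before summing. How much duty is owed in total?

Line 1 (6741.87, Casania, 292 kg, €27,982.36):
Base rate for 6741.87 is 18.5%.
Origin Casania qualifies under the Belon–Casania agreement and 6741.87 is covered: preferential rate 13% applies instead.
Duty = €27,982.36 × 13% = €3,637.71.
Line 2 (5548.56, Casania, 2,749 kg, €175,221.26):
Base rate for 5548.56 is €7.96/kg.
Origin Casania qualifies under the Belon–Casania agreement and 5548.56 is covered: preferential rate Free applies instead.
The additional-duty order on 5548.56 targets Ilovia, not Casania; it does not apply.
Duty = €175,221.26 × 0% = €0.00.
Total = €3,637.71 + €0.00 = €3,637.71.

€3,637.71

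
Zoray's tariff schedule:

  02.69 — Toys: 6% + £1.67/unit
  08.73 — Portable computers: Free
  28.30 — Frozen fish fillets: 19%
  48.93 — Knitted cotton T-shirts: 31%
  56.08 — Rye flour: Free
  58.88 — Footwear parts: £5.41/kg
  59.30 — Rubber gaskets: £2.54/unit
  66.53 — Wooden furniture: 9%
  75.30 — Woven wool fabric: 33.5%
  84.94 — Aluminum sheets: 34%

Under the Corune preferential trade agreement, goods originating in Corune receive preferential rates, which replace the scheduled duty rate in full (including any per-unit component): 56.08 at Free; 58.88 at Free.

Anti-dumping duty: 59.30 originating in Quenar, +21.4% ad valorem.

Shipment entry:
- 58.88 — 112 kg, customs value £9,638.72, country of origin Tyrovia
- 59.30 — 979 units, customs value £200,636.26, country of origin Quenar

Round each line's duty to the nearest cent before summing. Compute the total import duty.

Line 1 (58.88, Tyrovia, 112 kg, £9,638.72):
Base rate for 58.88 is £5.41/kg.
58.88 has an FTA preferential rate, but origin Tyrovia is not Corune; base rate stands.
Duty = 112 × £5.41 = £605.92.
Line 2 (59.30, Quenar, 979 units, £200,636.26):
Base rate for 59.30 is £2.54/unit.
Additional duty on 59.30 from Quenar: +21.4% ad valorem. Applied ad valorem rate = 21.4%.
Duty = £200,636.26 × 21.4% + 979 × £2.54 = £45,422.82.
Total = £605.92 + £45,422.82 = £46,028.74.

£46,028.74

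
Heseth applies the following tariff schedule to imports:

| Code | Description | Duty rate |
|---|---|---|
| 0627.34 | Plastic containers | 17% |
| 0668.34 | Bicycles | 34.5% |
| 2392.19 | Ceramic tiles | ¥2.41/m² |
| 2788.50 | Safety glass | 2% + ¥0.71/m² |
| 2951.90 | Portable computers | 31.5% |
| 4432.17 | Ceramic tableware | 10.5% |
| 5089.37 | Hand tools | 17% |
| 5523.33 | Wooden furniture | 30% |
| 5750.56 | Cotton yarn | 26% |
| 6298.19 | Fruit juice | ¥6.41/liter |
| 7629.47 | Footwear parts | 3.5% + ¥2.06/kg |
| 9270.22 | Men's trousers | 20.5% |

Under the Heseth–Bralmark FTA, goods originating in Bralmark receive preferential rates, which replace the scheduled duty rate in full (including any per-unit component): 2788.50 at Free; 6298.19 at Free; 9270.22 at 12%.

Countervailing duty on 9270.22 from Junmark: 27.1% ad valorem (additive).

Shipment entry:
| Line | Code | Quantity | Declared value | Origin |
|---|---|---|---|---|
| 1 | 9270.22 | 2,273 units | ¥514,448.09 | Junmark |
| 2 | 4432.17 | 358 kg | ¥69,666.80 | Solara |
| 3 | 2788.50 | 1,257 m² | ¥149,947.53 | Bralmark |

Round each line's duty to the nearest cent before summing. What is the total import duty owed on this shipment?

Line 1 (9270.22, Junmark, 2,273 units, ¥514,448.09):
Base rate for 9270.22 is 20.5%.
9270.22 has an FTA preferential rate, but origin Junmark is not Bralmark; base rate stands.
Additional duty on 9270.22 from Junmark: +27.1%. Applied ad valorem rate: 20.5% + 27.1% = 47.6%.
Duty = ¥514,448.09 × 47.6% = ¥244,877.29.
Line 2 (4432.17, Solara, 358 kg, ¥69,666.80):
Base rate for 4432.17 is 10.5%.
Duty = ¥69,666.80 × 10.5% = ¥7,315.01.
Line 3 (2788.50, Bralmark, 1,257 m², ¥149,947.53):
Base rate for 2788.50 is 2% + ¥0.71/m².
Origin Bralmark qualifies under the Heseth–Bralmark agreement and 2788.50 is covered: preferential rate Free applies instead.
Duty = ¥149,947.53 × 0% = ¥0.00.
Total = ¥244,877.29 + ¥7,315.01 + ¥0.00 = ¥252,192.30.

¥252,192.30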